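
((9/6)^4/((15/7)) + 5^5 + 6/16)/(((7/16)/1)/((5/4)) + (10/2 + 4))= 250219/748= 334.52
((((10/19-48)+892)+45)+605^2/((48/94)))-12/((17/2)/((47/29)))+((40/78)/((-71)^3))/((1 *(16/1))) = 250232375712753519/348665443048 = 717686.20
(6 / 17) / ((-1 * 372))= -1 / 1054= -0.00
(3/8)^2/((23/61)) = 549/1472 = 0.37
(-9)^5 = -59049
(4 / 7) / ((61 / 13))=52 / 427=0.12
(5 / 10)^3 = 1 / 8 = 0.12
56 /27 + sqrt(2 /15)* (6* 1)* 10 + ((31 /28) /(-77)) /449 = 54209627 /26137188 + 4* sqrt(30) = 23.98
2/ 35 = 0.06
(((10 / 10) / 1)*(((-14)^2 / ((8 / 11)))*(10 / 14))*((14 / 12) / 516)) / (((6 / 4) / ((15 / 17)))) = 0.26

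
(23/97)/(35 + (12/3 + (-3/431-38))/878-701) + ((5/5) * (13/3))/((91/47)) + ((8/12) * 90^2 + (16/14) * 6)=2777070468455821/513407608665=5409.09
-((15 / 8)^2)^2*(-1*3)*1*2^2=151875 / 1024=148.32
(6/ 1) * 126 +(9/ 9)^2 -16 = 741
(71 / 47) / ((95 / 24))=1704 / 4465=0.38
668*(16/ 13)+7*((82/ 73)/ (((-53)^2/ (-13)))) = 2191552210/ 2665741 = 822.12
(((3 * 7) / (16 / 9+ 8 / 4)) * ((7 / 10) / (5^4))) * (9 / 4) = 11907 / 850000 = 0.01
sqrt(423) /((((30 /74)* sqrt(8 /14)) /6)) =111* sqrt(329) /5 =402.67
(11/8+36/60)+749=30039/40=750.98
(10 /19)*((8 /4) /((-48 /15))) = -25 /76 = -0.33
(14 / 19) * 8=112 / 19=5.89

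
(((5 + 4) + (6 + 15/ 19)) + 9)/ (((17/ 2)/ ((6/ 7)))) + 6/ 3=10174/ 2261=4.50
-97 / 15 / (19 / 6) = -2.04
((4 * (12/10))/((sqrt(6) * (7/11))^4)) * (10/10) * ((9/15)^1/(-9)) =-29282/540225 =-0.05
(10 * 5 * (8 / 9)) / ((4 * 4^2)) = 25 / 36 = 0.69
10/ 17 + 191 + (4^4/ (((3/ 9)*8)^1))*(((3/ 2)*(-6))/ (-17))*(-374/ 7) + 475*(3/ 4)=-1031773/ 476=-2167.59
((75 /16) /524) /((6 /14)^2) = 1225 /25152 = 0.05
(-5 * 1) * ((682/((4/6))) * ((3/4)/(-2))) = 15345/8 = 1918.12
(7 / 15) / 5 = 7 / 75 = 0.09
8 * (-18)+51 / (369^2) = -6535711 / 45387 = -144.00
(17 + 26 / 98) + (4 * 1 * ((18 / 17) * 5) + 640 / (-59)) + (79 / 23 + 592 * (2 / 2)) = 704260259 / 1130381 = 623.03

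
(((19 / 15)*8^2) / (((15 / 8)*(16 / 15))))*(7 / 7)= 608 / 15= 40.53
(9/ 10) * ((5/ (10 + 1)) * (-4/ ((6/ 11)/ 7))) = -21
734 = 734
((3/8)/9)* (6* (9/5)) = 9/20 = 0.45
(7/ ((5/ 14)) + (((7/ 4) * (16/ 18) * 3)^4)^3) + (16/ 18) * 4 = 283469623405538/ 2657205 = 106679621.41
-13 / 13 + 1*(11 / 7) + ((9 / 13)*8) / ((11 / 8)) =4604 / 1001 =4.60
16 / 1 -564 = -548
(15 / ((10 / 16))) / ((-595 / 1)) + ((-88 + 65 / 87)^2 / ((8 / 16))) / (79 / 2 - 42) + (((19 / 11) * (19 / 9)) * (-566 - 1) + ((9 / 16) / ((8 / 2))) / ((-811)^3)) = -13796736204140555337193 / 1691183344015408320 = -8158.04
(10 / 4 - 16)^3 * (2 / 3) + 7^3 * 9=5787 / 4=1446.75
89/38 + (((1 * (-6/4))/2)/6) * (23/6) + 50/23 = 84677/20976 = 4.04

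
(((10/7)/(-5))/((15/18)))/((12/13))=-13/35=-0.37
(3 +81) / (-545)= -84 / 545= -0.15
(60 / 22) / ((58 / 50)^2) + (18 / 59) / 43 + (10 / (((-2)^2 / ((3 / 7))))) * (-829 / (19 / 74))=-10791982859121 / 3121481671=-3457.33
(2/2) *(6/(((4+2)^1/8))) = 8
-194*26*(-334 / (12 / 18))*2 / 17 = 5054088 / 17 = 297299.29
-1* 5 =-5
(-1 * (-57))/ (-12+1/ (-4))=-228/ 49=-4.65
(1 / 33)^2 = 1 / 1089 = 0.00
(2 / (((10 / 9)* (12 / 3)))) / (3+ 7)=9 / 200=0.04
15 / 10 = 1.50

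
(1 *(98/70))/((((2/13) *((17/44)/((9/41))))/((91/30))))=15.68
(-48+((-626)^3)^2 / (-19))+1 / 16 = -962866289156324589 / 304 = -3167323319593172.99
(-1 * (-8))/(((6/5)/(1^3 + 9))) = 200/3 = 66.67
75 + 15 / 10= 153 / 2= 76.50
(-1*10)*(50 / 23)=-500 / 23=-21.74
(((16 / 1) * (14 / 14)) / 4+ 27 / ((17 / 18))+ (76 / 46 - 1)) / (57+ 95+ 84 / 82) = 532877 / 2453134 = 0.22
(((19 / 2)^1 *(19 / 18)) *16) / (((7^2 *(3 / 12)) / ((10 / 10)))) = 5776 / 441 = 13.10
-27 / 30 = -9 / 10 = -0.90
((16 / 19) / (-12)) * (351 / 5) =-468 / 95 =-4.93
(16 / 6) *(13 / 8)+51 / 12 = 103 / 12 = 8.58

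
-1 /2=-0.50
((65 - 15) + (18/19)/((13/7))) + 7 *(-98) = -635.49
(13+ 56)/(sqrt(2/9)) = 146.37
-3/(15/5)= -1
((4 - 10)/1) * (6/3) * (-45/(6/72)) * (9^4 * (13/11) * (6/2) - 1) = 1658024640/11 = 150729512.73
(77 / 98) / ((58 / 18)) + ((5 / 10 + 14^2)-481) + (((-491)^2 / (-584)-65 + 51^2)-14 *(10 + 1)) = 199752285 / 118552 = 1684.93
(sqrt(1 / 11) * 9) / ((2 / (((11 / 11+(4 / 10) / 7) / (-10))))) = -333 * sqrt(11) / 7700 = -0.14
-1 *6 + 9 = 3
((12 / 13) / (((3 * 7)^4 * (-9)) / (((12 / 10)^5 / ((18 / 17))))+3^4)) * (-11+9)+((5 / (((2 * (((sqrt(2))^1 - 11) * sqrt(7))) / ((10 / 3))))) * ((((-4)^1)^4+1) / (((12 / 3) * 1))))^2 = 454086875 * sqrt(2) / 7137144+495210310587742507 / 1392171551302896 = 445.69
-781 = -781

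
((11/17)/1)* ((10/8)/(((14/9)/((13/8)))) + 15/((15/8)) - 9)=1507/7616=0.20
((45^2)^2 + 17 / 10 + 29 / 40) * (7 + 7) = 1148175679 / 20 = 57408783.95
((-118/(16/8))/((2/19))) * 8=-4484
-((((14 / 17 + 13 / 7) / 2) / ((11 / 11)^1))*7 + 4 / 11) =-9.75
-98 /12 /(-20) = 49 /120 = 0.41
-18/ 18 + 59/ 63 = -4/ 63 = -0.06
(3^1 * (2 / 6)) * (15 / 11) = 15 / 11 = 1.36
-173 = -173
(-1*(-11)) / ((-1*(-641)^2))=-11 / 410881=-0.00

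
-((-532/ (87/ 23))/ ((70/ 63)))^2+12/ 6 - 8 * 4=-16052.32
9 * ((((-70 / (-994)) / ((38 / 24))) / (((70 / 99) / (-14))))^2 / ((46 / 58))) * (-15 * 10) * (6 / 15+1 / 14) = -182338588080 / 292987961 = -622.34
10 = 10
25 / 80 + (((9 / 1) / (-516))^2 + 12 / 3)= 63795 / 14792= 4.31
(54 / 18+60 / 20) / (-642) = -1 / 107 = -0.01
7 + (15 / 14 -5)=43 / 14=3.07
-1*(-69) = 69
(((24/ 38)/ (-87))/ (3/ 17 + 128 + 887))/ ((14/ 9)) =-153/ 33282053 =-0.00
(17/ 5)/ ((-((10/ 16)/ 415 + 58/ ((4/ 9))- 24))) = -11288/ 353585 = -0.03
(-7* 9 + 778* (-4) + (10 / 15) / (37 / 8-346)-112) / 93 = -26930407 / 761949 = -35.34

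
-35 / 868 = -5 / 124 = -0.04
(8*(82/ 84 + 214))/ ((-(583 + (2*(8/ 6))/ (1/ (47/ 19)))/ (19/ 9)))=-13037876/ 2117241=-6.16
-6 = -6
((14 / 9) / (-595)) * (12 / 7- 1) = -2 / 1071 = -0.00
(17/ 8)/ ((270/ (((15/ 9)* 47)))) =799/ 1296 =0.62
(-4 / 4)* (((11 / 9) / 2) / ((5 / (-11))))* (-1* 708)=-14278 / 15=-951.87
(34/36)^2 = 289/324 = 0.89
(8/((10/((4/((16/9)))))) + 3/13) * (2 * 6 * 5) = 121.85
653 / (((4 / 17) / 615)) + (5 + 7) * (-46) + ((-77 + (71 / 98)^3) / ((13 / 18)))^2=380354496155111349 / 221460595216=1717481.59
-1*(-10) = 10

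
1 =1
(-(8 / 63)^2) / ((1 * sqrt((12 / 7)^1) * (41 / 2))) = -64 * sqrt(21) / 488187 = -0.00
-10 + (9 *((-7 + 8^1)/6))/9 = -59/6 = -9.83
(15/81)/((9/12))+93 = 7553/81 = 93.25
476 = 476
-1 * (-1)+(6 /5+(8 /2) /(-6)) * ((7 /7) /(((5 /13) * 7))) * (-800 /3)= -3265 /63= -51.83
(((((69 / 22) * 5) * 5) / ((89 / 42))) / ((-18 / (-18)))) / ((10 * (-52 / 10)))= -36225 / 50908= -0.71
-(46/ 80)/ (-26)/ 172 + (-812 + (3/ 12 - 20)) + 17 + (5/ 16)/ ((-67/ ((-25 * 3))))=-9760552119/ 11984960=-814.40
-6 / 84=-1 / 14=-0.07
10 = 10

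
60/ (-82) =-30/ 41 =-0.73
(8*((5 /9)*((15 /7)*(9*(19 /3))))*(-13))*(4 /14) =-98800 /49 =-2016.33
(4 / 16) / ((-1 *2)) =-1 / 8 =-0.12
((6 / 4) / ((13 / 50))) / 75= 1 / 13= 0.08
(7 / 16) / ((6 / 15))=35 / 32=1.09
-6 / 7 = -0.86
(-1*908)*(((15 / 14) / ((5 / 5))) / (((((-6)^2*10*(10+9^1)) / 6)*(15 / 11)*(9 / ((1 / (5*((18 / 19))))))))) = -2497 / 170100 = -0.01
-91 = -91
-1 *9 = -9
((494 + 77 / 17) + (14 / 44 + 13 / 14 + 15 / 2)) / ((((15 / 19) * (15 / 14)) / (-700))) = -78502452 / 187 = -419799.21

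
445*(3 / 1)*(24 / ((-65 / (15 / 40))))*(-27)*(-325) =-1622025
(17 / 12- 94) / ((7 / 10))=-5555 / 42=-132.26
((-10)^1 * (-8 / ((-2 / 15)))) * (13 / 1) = -7800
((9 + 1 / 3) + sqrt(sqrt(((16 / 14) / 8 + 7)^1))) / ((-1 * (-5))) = 2^(1 / 4) * sqrt(5) * 7^(3 / 4) / 35 + 28 / 15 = 2.19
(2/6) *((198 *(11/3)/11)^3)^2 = 27551316672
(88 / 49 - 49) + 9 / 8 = -18063 / 392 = -46.08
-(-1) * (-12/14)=-6/7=-0.86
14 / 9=1.56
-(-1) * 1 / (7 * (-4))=-0.04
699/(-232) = -699/232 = -3.01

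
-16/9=-1.78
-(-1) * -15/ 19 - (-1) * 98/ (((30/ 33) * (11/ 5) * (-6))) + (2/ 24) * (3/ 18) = -12233/ 1368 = -8.94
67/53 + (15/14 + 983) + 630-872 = 551555/742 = 743.34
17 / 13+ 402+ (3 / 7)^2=257024 / 637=403.49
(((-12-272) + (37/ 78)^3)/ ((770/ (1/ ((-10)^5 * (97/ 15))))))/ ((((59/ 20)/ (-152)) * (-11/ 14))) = 46540367/ 1244769669000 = 0.00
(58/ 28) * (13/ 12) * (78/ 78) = 2.24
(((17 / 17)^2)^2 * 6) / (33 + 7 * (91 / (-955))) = 2865 / 15439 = 0.19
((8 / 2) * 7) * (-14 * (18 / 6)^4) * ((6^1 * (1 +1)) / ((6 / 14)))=-889056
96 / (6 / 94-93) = -94 / 91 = -1.03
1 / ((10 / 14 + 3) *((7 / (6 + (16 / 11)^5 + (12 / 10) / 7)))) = 0.49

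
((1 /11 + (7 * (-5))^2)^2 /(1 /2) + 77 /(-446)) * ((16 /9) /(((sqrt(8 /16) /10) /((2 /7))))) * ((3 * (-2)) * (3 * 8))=-414693090496000 * sqrt(2) /188881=-3104942227.13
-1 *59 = -59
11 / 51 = 0.22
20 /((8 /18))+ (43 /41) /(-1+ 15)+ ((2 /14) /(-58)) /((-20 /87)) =517583 /11480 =45.09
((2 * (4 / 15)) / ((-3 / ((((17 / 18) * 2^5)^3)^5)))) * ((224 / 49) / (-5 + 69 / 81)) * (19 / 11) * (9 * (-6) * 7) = -2006490647551755593143321465141847916544 / 978618343906665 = -2050330100641484759544518.00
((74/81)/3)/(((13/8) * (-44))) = -148/34749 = -0.00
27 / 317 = 0.09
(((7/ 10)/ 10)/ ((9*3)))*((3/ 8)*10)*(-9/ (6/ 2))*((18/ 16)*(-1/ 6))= 7/ 1280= 0.01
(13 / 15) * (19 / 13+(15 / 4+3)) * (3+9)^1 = 427 / 5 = 85.40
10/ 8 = 1.25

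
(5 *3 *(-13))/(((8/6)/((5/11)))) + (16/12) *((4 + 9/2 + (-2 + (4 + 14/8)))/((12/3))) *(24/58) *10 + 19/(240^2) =-911009939/18374400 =-49.58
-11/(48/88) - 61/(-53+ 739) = -20843/1029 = -20.26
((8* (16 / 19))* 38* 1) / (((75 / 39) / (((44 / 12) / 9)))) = 36608 / 675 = 54.23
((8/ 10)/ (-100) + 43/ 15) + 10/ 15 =1322/ 375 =3.53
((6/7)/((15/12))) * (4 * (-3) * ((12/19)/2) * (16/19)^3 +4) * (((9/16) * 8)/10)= 12224088/22806175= 0.54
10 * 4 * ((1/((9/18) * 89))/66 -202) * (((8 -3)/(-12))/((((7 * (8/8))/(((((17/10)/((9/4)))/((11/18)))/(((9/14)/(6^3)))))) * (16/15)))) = 2017128200/10769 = 187308.78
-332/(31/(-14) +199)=-4648/2755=-1.69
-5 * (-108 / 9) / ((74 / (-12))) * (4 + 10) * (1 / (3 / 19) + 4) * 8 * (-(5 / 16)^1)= 130200 / 37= 3518.92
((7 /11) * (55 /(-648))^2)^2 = 3705625 /176319369216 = 0.00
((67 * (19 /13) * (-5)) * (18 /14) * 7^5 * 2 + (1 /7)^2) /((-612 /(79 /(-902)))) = -1064844627443 /351639288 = -3028.23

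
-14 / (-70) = 1 / 5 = 0.20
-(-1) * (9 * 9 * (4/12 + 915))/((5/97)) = 7191774/5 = 1438354.80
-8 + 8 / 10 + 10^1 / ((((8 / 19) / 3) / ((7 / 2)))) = 9687 / 40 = 242.18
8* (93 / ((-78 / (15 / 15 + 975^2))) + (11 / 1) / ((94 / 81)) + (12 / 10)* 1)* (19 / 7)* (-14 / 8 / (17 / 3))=394738974291 / 51935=7600634.91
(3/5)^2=9/25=0.36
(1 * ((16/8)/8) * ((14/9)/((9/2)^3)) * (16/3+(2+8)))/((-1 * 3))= -1288/59049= -0.02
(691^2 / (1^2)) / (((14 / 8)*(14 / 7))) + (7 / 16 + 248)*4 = 137416.89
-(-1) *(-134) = -134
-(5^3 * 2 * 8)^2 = -4000000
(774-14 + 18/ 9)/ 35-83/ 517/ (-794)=312802381/ 14367430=21.77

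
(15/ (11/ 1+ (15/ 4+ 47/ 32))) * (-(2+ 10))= -1920/ 173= -11.10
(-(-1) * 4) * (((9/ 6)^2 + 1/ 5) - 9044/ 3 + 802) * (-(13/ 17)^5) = 49238278609/ 21297855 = 2311.89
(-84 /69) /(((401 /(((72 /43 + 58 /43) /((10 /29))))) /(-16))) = 168896 /396589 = 0.43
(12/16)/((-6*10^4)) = -1/80000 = -0.00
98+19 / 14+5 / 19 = 26499 / 266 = 99.62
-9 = -9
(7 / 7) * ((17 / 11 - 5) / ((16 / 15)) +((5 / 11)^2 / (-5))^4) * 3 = -16661516205 / 1714871048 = -9.72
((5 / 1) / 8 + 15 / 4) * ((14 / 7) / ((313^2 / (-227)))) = -7945 / 391876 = -0.02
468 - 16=452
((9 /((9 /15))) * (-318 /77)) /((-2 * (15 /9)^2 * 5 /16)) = 68688 /1925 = 35.68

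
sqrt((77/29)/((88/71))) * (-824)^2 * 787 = 133588528 * sqrt(28826)/29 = 782101930.13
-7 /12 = -0.58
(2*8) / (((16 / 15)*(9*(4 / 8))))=10 / 3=3.33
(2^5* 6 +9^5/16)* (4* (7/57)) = 144949/76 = 1907.22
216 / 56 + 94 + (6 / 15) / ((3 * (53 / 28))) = 544967 / 5565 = 97.93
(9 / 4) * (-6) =-27 / 2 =-13.50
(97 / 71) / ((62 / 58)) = 2813 / 2201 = 1.28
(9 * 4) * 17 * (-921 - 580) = -918612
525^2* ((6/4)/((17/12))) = 4961250/17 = 291838.24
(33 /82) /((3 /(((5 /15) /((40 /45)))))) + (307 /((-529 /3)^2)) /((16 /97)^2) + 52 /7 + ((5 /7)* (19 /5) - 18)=-153051161915 /20560477952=-7.44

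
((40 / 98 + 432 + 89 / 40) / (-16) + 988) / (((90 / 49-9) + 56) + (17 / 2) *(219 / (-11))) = -331449789 / 41529920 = -7.98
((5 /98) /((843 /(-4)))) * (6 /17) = -20 /234073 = -0.00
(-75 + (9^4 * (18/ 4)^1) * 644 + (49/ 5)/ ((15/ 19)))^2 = 2033557727733166336/ 5625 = 361521373819229.57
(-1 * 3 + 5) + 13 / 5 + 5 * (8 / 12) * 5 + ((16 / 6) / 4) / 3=967 / 45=21.49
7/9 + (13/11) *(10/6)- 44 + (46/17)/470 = -16313303/395505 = -41.25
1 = 1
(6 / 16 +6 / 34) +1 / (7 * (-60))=7841 / 14280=0.55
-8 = -8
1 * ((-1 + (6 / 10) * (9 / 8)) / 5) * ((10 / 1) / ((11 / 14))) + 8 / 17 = -667 / 1870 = -0.36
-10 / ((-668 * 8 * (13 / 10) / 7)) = 175 / 17368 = 0.01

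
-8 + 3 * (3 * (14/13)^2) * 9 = 14524/169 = 85.94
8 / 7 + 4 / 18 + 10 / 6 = 191 / 63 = 3.03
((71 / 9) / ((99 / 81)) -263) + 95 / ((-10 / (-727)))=146299 / 22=6649.95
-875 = -875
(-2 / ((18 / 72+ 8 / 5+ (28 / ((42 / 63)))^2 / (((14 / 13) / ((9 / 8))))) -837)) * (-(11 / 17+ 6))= 565 / 42823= 0.01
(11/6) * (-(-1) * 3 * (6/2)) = 33/2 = 16.50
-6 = -6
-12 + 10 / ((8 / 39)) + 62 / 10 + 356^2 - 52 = 2534539 / 20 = 126726.95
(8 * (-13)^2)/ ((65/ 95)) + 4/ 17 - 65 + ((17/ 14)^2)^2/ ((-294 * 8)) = 2935704430255/ 1536025344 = 1911.23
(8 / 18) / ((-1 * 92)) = -1 / 207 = -0.00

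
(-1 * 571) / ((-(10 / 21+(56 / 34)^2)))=3465399 / 19354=179.05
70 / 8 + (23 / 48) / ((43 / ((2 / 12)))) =108383 / 12384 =8.75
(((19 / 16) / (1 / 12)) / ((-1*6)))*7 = -133 / 8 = -16.62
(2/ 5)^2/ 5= 4/ 125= 0.03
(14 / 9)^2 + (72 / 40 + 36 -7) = 33.22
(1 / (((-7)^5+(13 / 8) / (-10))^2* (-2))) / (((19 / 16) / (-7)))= 358400 / 34349654494251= 0.00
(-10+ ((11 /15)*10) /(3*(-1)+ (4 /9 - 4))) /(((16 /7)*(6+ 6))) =-287 /708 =-0.41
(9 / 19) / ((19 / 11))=99 / 361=0.27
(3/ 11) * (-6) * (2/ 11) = -36/ 121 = -0.30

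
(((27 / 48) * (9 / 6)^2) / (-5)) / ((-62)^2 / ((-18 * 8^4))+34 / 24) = -23328 / 125755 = -0.19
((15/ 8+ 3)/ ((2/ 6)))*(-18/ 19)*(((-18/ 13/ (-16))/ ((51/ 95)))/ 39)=-405/ 7072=-0.06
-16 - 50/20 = -37/2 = -18.50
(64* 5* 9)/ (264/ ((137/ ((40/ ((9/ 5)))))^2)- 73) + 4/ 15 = -21758266804/ 502105485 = -43.33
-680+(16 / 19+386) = -5570 / 19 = -293.16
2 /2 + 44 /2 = 23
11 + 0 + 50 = 61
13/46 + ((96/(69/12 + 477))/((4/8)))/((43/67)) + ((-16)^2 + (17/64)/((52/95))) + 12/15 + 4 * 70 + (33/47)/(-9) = 2411136075066353/4480752956160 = 538.11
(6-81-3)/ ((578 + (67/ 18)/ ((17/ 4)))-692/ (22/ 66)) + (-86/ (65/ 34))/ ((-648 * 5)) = 1530323/ 23192325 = 0.07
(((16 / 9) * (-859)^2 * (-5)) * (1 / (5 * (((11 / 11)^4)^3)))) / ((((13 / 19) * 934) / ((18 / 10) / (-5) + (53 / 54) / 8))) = 35932591057 / 73762650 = 487.14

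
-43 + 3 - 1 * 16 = -56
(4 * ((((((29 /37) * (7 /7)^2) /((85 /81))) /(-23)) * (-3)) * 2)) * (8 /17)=451008 /1229695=0.37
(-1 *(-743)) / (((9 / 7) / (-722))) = -3755122 / 9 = -417235.78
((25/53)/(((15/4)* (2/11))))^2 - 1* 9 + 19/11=-6.79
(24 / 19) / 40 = 3 / 95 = 0.03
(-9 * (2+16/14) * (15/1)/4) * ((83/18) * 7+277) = -918555/28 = -32805.54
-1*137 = -137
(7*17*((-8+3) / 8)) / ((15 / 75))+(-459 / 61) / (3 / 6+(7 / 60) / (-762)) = -4315132015 / 11152264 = -386.93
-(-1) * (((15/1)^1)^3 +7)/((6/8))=13528/3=4509.33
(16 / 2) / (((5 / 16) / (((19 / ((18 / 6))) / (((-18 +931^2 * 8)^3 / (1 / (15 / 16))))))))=4864 / 9376854904144410271875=0.00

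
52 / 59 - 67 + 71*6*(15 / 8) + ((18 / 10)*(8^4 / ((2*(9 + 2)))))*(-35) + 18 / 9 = -28542561 / 2596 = -10994.82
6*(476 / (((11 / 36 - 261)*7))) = -14688 / 9385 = -1.57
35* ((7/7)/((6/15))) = 175/2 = 87.50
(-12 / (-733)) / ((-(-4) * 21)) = 1 / 5131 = 0.00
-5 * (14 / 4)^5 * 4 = -84035 / 8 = -10504.38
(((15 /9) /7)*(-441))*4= -420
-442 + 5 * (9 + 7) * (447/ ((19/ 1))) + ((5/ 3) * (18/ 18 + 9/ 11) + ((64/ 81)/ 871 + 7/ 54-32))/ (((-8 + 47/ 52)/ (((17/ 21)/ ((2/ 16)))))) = 12888773227546/ 8789249007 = 1466.42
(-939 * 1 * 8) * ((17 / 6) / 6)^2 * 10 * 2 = -904570 / 27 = -33502.59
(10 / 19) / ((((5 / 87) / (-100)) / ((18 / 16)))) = -19575 / 19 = -1030.26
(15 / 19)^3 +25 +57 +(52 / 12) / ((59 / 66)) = 35344641 / 404681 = 87.34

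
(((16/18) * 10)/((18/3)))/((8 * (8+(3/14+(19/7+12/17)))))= 1190/74763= 0.02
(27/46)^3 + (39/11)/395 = 89318739/422924920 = 0.21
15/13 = 1.15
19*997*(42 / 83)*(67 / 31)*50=2665280100 / 2573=1035864.79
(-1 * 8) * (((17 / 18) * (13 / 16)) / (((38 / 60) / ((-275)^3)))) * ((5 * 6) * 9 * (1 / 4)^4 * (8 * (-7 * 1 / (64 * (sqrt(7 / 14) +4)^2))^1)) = -238882784765625 / 18697216 +7238872265625 * sqrt(2) / 2337152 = -8396132.03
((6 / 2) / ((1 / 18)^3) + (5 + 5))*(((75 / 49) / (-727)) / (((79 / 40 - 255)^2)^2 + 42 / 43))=-144529536000000 / 16072840908138266088109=-0.00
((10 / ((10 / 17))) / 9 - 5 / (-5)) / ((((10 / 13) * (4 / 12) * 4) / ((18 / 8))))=507 / 80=6.34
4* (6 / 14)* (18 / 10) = 108 / 35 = 3.09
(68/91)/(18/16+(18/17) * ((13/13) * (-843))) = -9248/11032749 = -0.00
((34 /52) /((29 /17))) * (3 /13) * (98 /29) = 42483 /142129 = 0.30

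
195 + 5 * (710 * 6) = 21495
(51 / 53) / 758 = 51 / 40174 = 0.00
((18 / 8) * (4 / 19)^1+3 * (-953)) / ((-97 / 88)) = 2593.30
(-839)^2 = 703921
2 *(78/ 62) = 2.52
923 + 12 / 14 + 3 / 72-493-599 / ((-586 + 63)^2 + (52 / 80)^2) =7920387116879 / 18381177192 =430.90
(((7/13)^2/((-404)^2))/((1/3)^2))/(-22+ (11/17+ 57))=2499/5571867808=0.00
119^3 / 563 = 1685159 / 563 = 2993.18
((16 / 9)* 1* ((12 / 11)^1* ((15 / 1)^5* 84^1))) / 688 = 85050000 / 473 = 179809.73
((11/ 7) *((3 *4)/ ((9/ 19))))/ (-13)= -836/ 273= -3.06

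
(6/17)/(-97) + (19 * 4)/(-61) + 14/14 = -25101/100589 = -0.25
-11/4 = -2.75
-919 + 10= -909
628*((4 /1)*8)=20096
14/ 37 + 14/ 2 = 273/ 37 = 7.38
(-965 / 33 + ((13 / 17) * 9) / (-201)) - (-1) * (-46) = -2829424 / 37587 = -75.28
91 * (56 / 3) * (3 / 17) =5096 / 17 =299.76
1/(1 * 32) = 1/32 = 0.03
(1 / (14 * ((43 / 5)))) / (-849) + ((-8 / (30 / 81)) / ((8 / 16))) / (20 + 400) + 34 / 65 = 69799759 / 166106850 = 0.42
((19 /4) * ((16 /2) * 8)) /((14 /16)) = 2432 /7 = 347.43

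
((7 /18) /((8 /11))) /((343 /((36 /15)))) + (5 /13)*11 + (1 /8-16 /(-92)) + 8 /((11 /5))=157998133 /19339320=8.17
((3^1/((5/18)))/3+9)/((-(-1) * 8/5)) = 63/8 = 7.88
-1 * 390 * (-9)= 3510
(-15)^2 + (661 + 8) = 894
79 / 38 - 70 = -2581 / 38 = -67.92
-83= -83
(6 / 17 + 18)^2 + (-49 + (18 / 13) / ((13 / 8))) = 14099543 / 48841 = 288.68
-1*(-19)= 19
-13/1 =-13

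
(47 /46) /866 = 47 /39836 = 0.00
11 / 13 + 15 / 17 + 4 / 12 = 1367 / 663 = 2.06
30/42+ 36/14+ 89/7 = 16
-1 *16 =-16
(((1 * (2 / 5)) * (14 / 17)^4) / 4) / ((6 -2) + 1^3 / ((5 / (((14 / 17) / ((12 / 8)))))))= 7203 / 643603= 0.01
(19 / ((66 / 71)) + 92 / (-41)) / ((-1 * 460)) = -49237 / 1244760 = -0.04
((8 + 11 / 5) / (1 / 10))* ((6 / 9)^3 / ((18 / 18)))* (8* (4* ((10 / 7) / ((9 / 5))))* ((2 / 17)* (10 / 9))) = 512000 / 5103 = 100.33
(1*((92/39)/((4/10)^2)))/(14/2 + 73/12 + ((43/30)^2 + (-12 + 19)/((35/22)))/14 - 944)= -2415000/152408633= -0.02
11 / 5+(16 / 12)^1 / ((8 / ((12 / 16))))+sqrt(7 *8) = 9.81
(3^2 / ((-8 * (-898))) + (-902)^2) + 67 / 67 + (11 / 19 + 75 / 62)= 3442676244125 / 4231376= 813606.79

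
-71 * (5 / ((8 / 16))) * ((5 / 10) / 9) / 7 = -355 / 63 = -5.63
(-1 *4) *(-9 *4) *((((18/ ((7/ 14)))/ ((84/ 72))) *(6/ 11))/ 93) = 62208/ 2387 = 26.06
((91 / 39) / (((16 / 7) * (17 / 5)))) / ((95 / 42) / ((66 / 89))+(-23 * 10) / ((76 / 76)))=-0.00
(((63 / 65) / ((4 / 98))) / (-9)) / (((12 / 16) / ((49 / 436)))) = -16807 / 42510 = -0.40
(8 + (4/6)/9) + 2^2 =326/27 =12.07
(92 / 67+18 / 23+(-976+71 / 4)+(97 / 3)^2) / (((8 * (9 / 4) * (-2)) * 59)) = -4956791 / 117831024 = -0.04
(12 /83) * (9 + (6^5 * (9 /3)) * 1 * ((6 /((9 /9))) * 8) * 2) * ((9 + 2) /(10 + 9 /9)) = 26873964 /83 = 323782.70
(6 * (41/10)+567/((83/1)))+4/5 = 13376/415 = 32.23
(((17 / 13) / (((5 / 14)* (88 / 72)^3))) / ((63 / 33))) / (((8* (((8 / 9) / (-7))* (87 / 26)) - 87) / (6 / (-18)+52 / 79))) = -404838 / 107230255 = -0.00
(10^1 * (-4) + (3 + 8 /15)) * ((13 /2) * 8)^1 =-28444 /15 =-1896.27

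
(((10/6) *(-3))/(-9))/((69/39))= 0.31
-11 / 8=-1.38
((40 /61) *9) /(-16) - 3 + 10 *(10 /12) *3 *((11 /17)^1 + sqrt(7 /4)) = 26563 /2074 + 25 *sqrt(7) /2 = 45.88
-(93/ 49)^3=-804357/ 117649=-6.84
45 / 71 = 0.63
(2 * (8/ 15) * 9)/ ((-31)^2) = 48/ 4805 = 0.01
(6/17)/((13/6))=36/221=0.16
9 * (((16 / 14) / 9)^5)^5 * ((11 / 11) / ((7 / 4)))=151115727451828646838272 / 748805915988239522747489979989694308420426289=0.00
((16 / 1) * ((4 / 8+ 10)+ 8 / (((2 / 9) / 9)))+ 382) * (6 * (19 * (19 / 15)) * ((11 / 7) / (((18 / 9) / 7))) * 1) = 22769714 / 5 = 4553942.80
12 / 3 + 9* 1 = 13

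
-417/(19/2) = -834/19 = -43.89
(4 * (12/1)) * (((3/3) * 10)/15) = 32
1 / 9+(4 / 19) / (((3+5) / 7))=101 / 342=0.30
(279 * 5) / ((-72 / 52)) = -2015 / 2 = -1007.50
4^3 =64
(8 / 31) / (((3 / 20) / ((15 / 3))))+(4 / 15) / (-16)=5323 / 620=8.59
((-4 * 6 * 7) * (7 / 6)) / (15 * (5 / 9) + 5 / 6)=-1176 / 55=-21.38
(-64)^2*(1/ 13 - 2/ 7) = -77824/ 91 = -855.21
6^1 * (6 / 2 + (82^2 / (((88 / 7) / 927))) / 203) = 4680603 / 319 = 14672.74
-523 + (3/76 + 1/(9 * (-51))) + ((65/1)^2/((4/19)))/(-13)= -36047603/17442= -2066.71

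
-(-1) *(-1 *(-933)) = 933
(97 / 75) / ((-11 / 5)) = -97 / 165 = -0.59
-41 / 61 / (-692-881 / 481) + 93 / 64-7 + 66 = 78765253741 / 1302893632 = 60.45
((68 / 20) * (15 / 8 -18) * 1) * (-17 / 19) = 37281 / 760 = 49.05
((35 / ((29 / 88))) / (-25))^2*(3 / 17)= 3.18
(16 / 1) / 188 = 4 / 47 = 0.09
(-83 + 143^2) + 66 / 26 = 264791 / 13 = 20368.54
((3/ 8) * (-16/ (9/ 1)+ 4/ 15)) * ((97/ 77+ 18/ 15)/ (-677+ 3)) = 16099/ 7784700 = 0.00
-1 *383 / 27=-383 / 27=-14.19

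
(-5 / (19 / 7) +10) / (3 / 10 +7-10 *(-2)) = 1550 / 5187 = 0.30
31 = 31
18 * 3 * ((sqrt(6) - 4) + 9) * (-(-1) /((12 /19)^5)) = 2476099 * sqrt(6) /4608 + 12380495 /4608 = 4002.97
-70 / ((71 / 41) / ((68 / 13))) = -195160 / 923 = -211.44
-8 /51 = -0.16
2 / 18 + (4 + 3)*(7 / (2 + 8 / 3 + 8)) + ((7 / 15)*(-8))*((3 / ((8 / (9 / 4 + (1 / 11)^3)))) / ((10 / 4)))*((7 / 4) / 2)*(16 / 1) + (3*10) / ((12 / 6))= 1.33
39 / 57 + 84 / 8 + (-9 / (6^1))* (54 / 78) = 2506 / 247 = 10.15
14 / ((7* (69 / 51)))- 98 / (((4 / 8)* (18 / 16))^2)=-574270 / 1863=-308.25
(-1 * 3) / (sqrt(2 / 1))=-3 * sqrt(2) / 2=-2.12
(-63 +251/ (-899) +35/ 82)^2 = 21467941489201/ 5434343524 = 3950.42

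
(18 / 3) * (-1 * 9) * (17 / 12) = -153 / 2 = -76.50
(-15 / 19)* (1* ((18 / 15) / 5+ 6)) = -468 / 95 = -4.93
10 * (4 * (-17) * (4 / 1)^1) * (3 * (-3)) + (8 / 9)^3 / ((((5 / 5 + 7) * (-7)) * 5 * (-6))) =1873821632 / 76545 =24480.00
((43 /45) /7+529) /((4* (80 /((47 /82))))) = 3916933 /4132800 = 0.95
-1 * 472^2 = -222784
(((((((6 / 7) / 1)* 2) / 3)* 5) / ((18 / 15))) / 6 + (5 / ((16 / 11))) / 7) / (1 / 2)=895 / 504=1.78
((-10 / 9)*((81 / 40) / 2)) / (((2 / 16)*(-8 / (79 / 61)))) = 1.46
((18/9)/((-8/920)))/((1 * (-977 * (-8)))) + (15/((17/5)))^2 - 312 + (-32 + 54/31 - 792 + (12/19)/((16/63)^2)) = -11761493796515/10643578688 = -1105.03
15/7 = 2.14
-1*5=-5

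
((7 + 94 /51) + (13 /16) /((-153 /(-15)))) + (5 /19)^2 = 882947 /98192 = 8.99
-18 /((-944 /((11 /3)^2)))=121 /472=0.26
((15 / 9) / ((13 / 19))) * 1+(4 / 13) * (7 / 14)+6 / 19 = 2.91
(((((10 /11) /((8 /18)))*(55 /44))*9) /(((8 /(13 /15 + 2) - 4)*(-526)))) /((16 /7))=609525 /38511616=0.02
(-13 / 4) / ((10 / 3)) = -39 / 40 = -0.98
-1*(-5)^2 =-25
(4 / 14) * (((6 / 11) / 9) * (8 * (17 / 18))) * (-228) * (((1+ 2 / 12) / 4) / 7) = -2584 / 2079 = -1.24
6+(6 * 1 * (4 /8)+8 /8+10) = 20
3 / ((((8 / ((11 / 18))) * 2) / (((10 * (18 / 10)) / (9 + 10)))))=33 / 304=0.11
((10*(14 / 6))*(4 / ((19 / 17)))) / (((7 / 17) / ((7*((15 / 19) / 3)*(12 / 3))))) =1618400 / 1083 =1494.37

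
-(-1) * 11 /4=11 /4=2.75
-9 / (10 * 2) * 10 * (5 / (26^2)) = -45 / 1352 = -0.03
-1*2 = -2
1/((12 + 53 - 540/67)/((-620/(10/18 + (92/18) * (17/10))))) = -1.18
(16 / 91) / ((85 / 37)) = 592 / 7735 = 0.08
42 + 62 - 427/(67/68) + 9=-21465/67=-320.37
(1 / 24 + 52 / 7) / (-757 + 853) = 1255 / 16128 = 0.08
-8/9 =-0.89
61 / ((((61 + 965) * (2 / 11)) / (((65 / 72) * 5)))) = 218075 / 147744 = 1.48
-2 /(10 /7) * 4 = -28 /5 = -5.60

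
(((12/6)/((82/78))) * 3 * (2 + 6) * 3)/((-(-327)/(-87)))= -36.44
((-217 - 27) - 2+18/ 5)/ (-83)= 1212/ 415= 2.92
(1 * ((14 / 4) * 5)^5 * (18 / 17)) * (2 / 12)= 157565625 / 544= 289642.69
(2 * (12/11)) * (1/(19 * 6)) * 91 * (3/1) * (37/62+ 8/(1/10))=143598/341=421.11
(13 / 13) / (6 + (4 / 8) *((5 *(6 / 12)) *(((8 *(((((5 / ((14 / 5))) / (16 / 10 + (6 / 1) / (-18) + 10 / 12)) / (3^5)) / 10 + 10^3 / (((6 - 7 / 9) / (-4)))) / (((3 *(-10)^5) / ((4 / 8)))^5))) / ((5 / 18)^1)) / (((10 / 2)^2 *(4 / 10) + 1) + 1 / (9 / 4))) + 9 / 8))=3320166931200000000000000000000000 / 21788595486000000000000000102876433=0.15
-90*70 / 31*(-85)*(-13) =-6961500 / 31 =-224564.52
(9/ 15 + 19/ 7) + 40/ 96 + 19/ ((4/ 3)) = 1888/ 105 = 17.98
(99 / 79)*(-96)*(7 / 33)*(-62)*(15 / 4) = 468720 / 79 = 5933.16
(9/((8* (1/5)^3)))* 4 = 1125/2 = 562.50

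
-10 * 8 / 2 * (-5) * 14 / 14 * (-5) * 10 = -10000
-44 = -44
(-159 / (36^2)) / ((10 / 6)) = -53 / 720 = -0.07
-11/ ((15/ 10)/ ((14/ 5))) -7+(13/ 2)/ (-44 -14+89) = -25411/ 930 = -27.32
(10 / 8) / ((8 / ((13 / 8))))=65 / 256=0.25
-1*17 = -17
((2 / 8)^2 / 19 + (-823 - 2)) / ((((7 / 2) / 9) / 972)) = -548497413 / 266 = -2062020.35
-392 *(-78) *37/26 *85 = 3698520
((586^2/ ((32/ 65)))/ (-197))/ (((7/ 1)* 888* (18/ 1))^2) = -0.00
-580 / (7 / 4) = -2320 / 7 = -331.43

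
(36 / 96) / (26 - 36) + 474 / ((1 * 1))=37917 / 80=473.96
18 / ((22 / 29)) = 261 / 11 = 23.73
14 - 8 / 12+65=235 / 3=78.33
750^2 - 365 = 562135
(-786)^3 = -485587656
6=6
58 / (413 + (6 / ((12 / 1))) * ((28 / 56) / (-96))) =22272 / 158591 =0.14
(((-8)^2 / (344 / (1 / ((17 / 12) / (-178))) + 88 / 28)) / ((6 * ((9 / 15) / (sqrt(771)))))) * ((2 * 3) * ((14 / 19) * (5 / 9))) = 13955200 * sqrt(771) / 129447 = 2993.44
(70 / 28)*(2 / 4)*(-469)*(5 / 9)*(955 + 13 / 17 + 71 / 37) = -7062940675 / 22644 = -311912.24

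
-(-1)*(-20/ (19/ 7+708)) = -28/ 995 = -0.03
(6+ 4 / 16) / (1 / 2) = 25 / 2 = 12.50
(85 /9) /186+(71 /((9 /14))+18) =215101 /1674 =128.50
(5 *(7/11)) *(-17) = -595/11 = -54.09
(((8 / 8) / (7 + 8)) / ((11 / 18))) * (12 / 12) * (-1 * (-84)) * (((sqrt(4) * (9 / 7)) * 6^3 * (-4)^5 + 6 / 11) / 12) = -52553268 / 121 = -434324.53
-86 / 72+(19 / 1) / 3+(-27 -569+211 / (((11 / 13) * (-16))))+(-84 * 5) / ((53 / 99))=-116775103 / 83952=-1390.97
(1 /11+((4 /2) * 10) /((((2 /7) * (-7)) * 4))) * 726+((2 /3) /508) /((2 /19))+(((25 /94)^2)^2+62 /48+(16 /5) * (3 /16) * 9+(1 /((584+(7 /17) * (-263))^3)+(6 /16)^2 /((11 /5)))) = -2010040791671797436426679747 /1153719267378021766262720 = -1742.23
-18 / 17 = -1.06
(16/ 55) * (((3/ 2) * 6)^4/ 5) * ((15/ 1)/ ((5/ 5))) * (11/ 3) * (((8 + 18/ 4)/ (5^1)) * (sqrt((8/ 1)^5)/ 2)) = 3359232 * sqrt(2) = 4750671.45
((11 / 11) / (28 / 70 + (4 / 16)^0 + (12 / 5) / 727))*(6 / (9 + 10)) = 21810 / 96919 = 0.23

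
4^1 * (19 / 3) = 76 / 3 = 25.33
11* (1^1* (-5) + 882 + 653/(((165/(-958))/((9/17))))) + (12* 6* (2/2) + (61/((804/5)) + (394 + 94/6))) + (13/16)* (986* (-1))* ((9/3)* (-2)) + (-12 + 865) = -107469542/17085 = -6290.29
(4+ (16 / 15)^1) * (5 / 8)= 19 / 6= 3.17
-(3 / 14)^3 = -27 / 2744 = -0.01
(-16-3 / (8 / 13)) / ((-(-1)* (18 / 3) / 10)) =-835 / 24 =-34.79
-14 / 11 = -1.27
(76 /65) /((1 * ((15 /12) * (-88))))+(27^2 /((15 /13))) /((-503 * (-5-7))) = 676439 /7192900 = 0.09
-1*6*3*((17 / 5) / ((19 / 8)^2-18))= 19584 / 3955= 4.95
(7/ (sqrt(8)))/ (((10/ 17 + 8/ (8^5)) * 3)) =121856 * sqrt(2)/ 122931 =1.40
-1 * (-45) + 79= 124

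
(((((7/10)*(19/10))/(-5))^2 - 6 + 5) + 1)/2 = 17689/500000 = 0.04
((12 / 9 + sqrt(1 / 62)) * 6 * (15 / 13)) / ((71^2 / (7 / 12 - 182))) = -21770 / 65533 - 32655 * sqrt(62) / 8126092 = -0.36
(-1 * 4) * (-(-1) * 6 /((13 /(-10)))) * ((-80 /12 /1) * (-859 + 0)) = 1374400 /13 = 105723.08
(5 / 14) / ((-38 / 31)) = -155 / 532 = -0.29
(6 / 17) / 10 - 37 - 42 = -6712 / 85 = -78.96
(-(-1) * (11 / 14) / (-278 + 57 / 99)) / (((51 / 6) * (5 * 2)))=-363 / 10894450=-0.00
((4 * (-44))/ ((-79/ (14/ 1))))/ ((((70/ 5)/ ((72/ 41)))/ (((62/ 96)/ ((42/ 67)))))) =91388/ 22673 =4.03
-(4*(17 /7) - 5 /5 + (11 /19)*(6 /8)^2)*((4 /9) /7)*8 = -38474 /8379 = -4.59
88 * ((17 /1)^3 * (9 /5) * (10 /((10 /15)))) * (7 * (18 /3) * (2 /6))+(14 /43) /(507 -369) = 484885036951 /2967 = 163426032.00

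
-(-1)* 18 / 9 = 2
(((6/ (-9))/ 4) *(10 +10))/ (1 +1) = -5/ 3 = -1.67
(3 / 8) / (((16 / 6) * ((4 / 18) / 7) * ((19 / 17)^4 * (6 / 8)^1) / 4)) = 15785469 / 1042568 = 15.14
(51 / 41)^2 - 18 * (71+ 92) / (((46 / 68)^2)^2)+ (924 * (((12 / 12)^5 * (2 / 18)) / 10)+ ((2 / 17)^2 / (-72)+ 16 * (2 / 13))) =-2226304059224955107 / 159060653351730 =-13996.57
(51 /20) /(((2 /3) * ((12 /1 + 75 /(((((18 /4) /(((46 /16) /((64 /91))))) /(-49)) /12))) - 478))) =-408 /4322915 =-0.00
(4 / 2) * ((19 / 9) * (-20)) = -760 / 9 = -84.44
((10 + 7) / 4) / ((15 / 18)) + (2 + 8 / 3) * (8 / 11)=2803 / 330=8.49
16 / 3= 5.33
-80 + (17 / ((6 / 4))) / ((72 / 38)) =-3997 / 54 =-74.02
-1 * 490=-490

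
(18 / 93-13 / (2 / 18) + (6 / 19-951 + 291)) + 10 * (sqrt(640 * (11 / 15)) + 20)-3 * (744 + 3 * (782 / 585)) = -107983663 / 38285 + 80 * sqrt(66) / 3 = -2603.88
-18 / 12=-3 / 2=-1.50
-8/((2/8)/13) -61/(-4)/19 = -31555/76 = -415.20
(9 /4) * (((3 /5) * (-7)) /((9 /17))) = -357 /20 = -17.85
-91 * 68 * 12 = -74256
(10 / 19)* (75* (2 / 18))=250 / 57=4.39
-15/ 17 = -0.88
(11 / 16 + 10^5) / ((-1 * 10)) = -10000.07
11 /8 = 1.38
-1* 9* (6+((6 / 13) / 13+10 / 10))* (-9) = 96309 / 169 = 569.88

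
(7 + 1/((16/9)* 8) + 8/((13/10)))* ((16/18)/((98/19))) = 46455/20384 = 2.28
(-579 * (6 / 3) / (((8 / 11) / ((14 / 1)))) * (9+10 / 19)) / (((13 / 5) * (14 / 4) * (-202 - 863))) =21.91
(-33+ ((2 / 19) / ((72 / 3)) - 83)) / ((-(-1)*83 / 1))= -26447 / 18924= -1.40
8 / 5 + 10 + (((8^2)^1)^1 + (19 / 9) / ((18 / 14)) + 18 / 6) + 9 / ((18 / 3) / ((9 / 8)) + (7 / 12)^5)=44581412318 / 544283955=81.91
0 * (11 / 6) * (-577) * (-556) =0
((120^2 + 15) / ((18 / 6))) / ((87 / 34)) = 163370 / 87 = 1877.82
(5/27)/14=5/378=0.01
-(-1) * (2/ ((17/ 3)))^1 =6/ 17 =0.35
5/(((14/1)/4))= 10/7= 1.43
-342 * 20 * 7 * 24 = -1149120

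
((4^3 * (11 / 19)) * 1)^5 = 172927194497024 / 2476099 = 69838562.39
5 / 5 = 1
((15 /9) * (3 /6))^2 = 25 /36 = 0.69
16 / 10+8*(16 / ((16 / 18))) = 728 / 5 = 145.60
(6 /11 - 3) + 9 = 72 /11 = 6.55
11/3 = 3.67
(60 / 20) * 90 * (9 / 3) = 810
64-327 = -263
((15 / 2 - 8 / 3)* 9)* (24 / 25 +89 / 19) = 233247 / 950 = 245.52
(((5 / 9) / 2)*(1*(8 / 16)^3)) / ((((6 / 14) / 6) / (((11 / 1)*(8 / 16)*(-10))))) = -1925 / 72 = -26.74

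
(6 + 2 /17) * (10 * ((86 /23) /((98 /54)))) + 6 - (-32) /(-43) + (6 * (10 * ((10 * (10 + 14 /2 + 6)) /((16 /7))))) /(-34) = -152487479 /3295348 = -46.27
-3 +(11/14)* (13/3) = 17/42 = 0.40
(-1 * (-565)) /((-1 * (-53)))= 565 /53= 10.66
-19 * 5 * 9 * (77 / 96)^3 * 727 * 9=-94591354935 / 32768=-2886699.06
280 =280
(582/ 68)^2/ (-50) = -1.47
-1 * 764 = -764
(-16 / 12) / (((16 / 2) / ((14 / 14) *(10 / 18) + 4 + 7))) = -52 / 27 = -1.93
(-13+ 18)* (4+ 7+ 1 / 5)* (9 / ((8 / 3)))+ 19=208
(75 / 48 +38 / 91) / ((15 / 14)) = 961 / 520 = 1.85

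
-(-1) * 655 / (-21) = -31.19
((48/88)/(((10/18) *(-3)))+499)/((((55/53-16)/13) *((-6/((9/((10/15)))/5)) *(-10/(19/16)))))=-23.15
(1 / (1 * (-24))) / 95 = -1 / 2280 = -0.00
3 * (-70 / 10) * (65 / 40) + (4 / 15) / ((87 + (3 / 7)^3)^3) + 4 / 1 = -3010071040396883 / 99919371975120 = -30.12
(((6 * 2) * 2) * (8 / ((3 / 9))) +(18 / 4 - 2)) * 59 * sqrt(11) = 68263 * sqrt(11) / 2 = 113201.38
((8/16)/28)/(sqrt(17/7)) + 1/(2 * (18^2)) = 1/648 + sqrt(119)/952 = 0.01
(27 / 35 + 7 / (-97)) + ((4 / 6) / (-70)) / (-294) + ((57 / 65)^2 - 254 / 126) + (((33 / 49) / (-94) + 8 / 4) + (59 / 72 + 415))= 198488141060011 / 475688795400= 417.26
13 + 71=84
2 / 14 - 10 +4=-41 / 7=-5.86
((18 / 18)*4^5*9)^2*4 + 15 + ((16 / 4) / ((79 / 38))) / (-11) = 295232877139 / 869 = 339738638.83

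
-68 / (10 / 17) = -578 / 5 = -115.60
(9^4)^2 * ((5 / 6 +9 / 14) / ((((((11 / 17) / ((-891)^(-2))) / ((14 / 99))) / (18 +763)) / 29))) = 396209.77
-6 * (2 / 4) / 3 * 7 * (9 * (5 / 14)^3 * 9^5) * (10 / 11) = -332150625 / 2156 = -154058.73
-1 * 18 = -18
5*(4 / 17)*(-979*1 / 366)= -9790 / 3111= -3.15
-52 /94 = -26 /47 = -0.55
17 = 17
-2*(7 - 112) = 210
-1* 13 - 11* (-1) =-2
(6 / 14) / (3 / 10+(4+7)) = 30 / 791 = 0.04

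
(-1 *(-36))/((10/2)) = 36/5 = 7.20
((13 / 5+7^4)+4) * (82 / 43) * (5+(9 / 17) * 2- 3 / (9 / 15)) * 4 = 71072352 / 3655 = 19445.24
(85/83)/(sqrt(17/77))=5 *sqrt(1309)/83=2.18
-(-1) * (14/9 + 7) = 8.56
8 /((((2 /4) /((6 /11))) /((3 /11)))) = 288 /121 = 2.38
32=32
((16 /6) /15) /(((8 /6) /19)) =38 /15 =2.53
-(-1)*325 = 325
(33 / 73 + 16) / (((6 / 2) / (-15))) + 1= -5932 / 73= -81.26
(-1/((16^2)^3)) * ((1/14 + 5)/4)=-71/939524096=-0.00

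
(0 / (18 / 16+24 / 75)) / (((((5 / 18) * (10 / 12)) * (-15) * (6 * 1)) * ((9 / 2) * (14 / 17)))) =0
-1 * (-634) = 634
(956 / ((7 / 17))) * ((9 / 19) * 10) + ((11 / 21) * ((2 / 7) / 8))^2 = 72244692859 / 6569136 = 10997.59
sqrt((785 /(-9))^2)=785 /9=87.22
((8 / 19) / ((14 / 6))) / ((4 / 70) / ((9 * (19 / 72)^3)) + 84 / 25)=18050 / 370651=0.05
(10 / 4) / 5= 1 / 2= 0.50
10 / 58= 5 / 29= 0.17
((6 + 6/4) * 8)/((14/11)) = 330/7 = 47.14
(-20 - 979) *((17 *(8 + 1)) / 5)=-152847 / 5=-30569.40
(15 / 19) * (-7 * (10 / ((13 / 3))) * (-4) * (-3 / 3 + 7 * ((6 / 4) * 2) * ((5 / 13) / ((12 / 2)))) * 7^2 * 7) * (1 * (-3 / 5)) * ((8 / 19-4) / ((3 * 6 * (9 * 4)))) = 1224510 / 61009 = 20.07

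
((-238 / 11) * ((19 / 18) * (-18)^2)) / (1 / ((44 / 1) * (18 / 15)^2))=-11721024 / 25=-468840.96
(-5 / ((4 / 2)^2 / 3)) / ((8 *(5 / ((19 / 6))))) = -19 / 64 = -0.30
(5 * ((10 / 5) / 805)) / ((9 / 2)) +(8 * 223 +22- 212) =2309710 / 1449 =1594.00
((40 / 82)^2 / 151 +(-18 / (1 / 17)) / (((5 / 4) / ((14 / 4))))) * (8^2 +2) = -71769060264 / 1269155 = -56548.70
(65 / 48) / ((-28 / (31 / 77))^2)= 62465 / 223120128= 0.00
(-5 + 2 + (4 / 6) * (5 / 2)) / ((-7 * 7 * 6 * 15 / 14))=4 / 945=0.00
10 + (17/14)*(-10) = -15/7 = -2.14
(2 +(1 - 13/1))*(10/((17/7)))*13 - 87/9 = -27793/51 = -544.96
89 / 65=1.37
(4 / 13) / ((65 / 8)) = 32 / 845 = 0.04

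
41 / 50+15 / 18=124 / 75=1.65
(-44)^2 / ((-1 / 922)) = -1784992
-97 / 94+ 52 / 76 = -621 / 1786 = -0.35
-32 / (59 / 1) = -32 / 59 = -0.54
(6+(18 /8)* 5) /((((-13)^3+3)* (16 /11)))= -759 /140416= -0.01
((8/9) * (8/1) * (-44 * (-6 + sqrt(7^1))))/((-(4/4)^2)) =-5632/3 + 2816 * sqrt(7)/9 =-1049.51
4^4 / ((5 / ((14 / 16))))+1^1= 229 / 5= 45.80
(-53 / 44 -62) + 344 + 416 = 30659 / 44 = 696.80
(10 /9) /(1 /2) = 2.22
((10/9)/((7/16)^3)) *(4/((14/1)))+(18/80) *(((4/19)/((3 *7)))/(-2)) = 31120339/8211420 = 3.79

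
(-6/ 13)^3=-216/ 2197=-0.10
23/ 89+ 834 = 74249/ 89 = 834.26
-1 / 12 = -0.08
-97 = -97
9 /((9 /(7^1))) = 7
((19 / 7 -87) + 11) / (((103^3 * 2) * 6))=-171 / 30596356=-0.00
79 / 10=7.90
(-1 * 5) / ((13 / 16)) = -80 / 13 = -6.15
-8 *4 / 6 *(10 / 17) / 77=-160 / 3927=-0.04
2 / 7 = 0.29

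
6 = 6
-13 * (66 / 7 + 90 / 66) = -10803 / 77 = -140.30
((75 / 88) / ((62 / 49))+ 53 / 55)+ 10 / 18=538367 / 245520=2.19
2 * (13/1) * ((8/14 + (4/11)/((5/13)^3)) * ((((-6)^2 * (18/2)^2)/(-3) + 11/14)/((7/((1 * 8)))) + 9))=-93998115952/471625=-199306.90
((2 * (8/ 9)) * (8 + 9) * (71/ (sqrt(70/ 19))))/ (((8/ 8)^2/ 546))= 251056 * sqrt(1330)/ 15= 610386.85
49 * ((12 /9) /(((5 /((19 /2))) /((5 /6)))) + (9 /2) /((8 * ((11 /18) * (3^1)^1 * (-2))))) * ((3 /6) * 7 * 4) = 1063643 /792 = 1342.98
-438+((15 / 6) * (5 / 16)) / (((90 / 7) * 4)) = -1009117 / 2304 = -437.98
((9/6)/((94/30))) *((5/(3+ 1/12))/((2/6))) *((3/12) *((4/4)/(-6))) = -675/6956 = -0.10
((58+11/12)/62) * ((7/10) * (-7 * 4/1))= -34643/1860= -18.63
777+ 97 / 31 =24184 / 31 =780.13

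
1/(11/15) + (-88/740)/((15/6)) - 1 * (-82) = 847741/10175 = 83.32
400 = 400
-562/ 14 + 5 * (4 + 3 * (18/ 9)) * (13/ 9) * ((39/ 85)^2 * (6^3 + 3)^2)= 1475103229/ 2023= 729166.20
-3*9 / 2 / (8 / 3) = -81 / 16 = -5.06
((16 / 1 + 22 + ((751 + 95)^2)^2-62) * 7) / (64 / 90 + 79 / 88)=14199553163759040 / 6371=2228779338213.63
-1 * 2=-2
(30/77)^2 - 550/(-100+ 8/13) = 21777575/3830134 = 5.69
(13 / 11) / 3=13 / 33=0.39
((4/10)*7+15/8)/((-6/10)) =-187/24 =-7.79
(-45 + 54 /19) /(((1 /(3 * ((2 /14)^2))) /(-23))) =55269 /931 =59.37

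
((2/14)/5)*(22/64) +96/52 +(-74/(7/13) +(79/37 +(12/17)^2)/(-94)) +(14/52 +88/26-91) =-17927452577/80411360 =-222.95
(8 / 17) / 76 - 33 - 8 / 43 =-460835 / 13889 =-33.18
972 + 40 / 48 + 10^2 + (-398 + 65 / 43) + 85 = 196427 / 258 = 761.34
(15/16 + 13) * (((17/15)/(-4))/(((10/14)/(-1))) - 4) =-241063/4800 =-50.22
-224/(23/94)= -915.48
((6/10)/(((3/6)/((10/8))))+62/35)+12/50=1229/350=3.51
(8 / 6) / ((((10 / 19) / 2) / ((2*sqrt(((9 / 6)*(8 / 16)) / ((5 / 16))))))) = 304*sqrt(15) / 75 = 15.70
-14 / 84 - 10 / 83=-143 / 498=-0.29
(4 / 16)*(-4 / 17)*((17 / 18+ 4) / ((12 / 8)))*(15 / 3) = -445 / 459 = -0.97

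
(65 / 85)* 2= 26 / 17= 1.53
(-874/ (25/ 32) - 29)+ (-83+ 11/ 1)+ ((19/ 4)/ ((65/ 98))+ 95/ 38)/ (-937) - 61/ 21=-1222.64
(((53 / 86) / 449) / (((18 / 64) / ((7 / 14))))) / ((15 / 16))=6784 / 2606445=0.00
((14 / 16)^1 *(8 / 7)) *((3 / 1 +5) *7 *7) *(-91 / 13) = -2744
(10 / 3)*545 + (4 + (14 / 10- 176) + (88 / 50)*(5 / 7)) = 172969 / 105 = 1647.32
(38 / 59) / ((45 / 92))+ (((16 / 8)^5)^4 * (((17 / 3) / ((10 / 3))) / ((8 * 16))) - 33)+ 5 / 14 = 516479897 / 37170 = 13895.07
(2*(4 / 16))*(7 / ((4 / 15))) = 105 / 8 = 13.12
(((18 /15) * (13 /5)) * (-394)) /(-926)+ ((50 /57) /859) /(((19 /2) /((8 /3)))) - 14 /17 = 276935662252 /549177576525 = 0.50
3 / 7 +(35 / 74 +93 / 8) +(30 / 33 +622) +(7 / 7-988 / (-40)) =75343017 / 113960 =661.14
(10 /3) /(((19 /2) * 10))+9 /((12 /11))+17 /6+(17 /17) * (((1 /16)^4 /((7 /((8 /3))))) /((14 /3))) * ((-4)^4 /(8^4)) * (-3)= 2713518023 /244056064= 11.12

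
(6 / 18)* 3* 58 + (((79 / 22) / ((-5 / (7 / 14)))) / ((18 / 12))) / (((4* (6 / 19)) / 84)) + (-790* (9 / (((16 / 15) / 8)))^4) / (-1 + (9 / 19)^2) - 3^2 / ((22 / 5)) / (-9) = 1562979609399251 / 73920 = 21144204672.61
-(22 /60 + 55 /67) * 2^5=-38192 /1005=-38.00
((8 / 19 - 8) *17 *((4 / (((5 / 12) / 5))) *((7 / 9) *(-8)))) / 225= 243712 / 1425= 171.03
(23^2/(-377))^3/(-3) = 0.92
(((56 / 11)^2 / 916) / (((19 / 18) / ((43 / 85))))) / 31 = 606816 / 1387251085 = 0.00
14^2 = 196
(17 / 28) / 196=17 / 5488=0.00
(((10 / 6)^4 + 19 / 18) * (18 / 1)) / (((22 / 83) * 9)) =117943 / 1782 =66.19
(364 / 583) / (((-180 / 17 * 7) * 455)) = -17 / 918225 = -0.00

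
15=15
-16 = -16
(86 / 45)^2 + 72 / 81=9196 / 2025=4.54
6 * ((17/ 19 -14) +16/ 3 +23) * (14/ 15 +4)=128464/ 285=450.75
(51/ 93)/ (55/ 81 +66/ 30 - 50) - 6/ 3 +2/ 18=-10119233/ 5324436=-1.90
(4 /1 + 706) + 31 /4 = 2871 /4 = 717.75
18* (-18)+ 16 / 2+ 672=356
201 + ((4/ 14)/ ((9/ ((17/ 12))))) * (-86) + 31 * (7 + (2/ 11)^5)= 12605810309/ 30438639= 414.14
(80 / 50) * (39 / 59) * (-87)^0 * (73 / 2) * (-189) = -2152332 / 295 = -7296.04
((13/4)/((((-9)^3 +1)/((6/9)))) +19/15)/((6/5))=2123/2016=1.05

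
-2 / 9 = -0.22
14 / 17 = 0.82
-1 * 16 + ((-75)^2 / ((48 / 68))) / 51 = 561 / 4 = 140.25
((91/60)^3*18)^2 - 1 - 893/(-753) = 142541902262291/36144000000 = 3943.72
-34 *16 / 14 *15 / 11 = -4080 / 77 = -52.99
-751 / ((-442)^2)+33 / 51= 125661 / 195364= 0.64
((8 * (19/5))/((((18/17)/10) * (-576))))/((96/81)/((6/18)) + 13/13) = -323/2952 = -0.11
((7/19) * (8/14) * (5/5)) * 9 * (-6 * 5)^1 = -1080/19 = -56.84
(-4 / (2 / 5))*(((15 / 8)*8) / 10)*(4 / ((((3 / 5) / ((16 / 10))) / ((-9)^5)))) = 9447840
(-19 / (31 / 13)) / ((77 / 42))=-1482 / 341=-4.35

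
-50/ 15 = -10/ 3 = -3.33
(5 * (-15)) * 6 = -450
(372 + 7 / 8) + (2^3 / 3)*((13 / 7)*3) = 21713 / 56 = 387.73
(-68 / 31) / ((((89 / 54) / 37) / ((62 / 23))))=-271728 / 2047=-132.74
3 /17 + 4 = 71 /17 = 4.18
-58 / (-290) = 1 / 5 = 0.20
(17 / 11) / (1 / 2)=34 / 11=3.09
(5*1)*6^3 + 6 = 1086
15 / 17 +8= 151 / 17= 8.88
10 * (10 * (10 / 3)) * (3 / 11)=1000 / 11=90.91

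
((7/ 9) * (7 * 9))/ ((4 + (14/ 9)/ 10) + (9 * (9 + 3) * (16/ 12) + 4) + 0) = 2205/ 6847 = 0.32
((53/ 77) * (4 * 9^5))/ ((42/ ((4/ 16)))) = 1043199/ 1078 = 967.72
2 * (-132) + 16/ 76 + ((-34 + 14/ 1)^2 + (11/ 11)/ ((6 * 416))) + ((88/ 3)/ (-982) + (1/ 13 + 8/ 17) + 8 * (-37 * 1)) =-21015766165/ 131949376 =-159.27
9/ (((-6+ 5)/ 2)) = -18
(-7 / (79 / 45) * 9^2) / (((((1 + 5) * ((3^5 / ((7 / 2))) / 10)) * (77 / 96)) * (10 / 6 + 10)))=-720 / 869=-0.83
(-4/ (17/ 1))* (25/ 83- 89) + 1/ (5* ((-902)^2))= 119795054371/ 5739976220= 20.87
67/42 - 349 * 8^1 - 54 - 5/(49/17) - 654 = -1029041/294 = -3500.14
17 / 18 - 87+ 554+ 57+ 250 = 13949 / 18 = 774.94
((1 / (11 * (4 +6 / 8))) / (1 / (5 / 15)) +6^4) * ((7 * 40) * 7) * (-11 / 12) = -398172040 / 171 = -2328491.46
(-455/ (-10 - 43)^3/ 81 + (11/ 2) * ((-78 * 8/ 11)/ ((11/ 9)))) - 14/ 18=-33964942652/ 132649407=-256.05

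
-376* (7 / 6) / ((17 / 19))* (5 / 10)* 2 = -25004 / 51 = -490.27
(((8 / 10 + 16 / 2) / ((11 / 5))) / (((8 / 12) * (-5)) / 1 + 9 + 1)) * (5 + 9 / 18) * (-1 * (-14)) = 231 / 5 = 46.20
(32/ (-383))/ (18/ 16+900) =-256/ 2761047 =-0.00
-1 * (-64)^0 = -1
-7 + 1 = -6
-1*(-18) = 18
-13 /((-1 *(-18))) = -13 /18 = -0.72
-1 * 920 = -920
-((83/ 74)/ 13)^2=-6889/ 925444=-0.01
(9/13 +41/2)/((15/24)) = 2204/65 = 33.91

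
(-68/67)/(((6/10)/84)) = -9520/67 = -142.09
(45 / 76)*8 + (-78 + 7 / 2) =-2651 / 38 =-69.76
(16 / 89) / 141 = 16 / 12549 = 0.00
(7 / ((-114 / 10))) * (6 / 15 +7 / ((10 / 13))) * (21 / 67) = -245 / 134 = -1.83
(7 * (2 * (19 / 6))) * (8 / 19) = 18.67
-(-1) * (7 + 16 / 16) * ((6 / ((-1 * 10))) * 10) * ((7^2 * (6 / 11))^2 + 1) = -4154736 / 121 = -34336.66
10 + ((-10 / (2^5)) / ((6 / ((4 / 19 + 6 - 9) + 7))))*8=8.25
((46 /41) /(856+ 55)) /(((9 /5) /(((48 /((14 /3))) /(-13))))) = -1840 /3398941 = -0.00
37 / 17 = 2.18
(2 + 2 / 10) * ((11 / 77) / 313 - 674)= -16244063 / 10955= -1482.80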